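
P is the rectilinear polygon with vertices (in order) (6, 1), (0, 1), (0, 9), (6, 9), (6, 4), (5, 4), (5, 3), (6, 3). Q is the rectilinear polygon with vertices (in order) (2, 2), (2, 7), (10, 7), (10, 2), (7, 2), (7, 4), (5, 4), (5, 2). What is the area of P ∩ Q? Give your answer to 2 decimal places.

The intersection is the polygon with vertices (6,4), (5,4), (5,3), (5,2), (2,2), (2,7), (6,7).
By the shoelace formula its area is 18.00.

18.00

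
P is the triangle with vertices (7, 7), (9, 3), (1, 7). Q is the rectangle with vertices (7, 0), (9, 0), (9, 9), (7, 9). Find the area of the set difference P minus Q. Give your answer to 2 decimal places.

9.00

|P| = 12, |P∩Q| = 3.
|P ∖ Q| = |P| − |P∩Q| = 12 − 3 = 9.00.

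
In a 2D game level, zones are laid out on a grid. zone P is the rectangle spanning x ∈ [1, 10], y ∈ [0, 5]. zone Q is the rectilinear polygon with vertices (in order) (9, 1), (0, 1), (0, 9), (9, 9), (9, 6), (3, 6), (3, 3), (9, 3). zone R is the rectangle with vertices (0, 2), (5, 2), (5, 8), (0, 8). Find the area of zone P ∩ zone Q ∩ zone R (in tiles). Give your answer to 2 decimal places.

8.00

The intersection is the polygon with vertices (3,5), (3,3), (5,3), (5,2), (1,2), (1,5).
By the shoelace formula its area is 8.00.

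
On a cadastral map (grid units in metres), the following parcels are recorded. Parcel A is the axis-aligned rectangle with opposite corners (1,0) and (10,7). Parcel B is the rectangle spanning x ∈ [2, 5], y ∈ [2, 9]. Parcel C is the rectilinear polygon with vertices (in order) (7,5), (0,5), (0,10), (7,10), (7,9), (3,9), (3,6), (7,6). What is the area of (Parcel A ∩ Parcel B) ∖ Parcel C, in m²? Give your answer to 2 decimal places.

|Parcel A ∩ Parcel B| = 15.
|(Parcel A ∩ Parcel B) ∩ Parcel C| = 4.
|(Parcel A ∩ Parcel B) ∖ Parcel C| = 15 − 4 = 11.00.

11.00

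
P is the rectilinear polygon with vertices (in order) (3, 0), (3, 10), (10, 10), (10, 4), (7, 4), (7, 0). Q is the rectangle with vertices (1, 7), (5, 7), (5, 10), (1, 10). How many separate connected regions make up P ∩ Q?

P ∩ Q is a single connected region.

1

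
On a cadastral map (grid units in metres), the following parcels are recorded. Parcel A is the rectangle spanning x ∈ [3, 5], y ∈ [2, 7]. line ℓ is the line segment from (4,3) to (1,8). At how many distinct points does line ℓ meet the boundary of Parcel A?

The segment meets the boundary at (3,4.667).

1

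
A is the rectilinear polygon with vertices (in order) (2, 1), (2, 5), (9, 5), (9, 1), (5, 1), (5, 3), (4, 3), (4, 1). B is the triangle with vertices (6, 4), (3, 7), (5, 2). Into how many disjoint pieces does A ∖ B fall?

A ∖ B splits into 2 disjoint pieces (area 8.4, area 14.5).

2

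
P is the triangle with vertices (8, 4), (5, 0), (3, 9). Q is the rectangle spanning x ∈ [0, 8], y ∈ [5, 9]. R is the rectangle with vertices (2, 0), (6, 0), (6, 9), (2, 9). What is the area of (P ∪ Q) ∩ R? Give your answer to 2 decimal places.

23.11

The region (P ∪ Q) ∩ R is the polygon with vertices (3.889,5), (2,5), (2,9), (3,9), (6,9), (6,1.333), (5,0).
By the shoelace formula its area is 23.11.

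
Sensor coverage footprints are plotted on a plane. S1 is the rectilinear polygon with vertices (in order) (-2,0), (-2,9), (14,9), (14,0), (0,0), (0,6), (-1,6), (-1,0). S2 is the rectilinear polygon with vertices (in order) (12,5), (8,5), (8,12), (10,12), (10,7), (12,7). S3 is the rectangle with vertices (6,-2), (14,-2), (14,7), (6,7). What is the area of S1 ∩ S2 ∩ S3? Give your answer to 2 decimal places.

8.00

The intersection is the polygon with vertices (12,7), (12,5), (8,5), (8,7), (10,7).
By the shoelace formula its area is 8.00.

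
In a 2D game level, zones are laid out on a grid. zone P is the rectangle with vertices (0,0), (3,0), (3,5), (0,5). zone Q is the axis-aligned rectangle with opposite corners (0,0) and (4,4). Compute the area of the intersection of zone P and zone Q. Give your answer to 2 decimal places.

12.00

|zone P∩zone Q|: x∈[0,3], y∈[0,4] → 3·4 = 12.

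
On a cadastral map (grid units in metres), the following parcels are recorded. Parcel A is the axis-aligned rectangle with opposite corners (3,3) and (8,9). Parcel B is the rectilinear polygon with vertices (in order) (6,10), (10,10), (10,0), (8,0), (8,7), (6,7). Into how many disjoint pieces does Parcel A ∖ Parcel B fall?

Parcel A ∖ Parcel B is a single connected region.

1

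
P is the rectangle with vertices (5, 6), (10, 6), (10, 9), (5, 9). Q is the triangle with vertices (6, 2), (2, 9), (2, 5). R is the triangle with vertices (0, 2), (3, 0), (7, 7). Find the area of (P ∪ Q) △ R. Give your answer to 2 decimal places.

32.79

|P ∪ Q| = 23.
|(P ∪ Q) ∩ R| = 2.3558.
|(P ∪ Q) △ R| = 23 + 14.5 − 4.7116 = 32.79.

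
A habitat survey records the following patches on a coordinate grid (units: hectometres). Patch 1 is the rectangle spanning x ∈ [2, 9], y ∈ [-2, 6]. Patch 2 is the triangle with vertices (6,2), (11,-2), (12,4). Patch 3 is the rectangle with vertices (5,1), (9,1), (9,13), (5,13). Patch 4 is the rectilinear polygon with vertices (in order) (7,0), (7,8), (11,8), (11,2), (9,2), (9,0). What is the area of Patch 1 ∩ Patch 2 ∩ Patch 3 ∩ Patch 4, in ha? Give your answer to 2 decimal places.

The intersection is the polygon with vertices (9,3), (9,2), (9,1), (7.25,1), (7,1.2), (7,2.333).
By the shoelace formula its area is 3.31.

3.31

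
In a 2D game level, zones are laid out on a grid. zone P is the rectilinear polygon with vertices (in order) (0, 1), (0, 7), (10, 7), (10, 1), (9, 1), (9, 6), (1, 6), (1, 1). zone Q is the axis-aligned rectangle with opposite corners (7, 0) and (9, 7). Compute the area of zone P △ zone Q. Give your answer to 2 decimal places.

|zone P| = 20, |zone Q| = 14, |zone P∩zone Q| = 2.
|zone P △ zone Q| = |zone P| + |zone Q| − 2·|zone P∩zone Q| = 20 + 14 − 4 = 30.00.

30.00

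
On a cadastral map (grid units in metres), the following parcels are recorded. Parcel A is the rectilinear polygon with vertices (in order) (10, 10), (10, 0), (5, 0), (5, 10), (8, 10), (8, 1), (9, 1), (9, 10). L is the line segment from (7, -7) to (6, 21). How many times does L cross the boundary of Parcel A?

The segment meets the boundary at (6.75,0), (6.393,10).

2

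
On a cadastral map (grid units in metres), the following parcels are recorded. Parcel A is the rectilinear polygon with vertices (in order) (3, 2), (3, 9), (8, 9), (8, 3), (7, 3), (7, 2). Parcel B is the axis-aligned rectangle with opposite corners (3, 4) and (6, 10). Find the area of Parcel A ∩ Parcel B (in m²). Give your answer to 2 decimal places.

The intersection is the polygon with vertices (3,9), (6,9), (6,4), (3,4).
By the shoelace formula its area is 15.00.

15.00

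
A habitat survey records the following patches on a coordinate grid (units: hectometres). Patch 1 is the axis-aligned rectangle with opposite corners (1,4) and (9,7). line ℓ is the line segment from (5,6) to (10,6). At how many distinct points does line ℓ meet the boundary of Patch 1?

1

The segment meets the boundary at (9,6).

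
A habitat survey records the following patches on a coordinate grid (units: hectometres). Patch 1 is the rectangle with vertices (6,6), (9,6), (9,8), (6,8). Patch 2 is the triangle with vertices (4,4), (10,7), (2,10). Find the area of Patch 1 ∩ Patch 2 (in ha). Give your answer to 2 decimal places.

The intersection is the polygon with vertices (9,6.5), (8,6), (6,6), (6,8), (7.333,8), (9,7.375).
By the shoelace formula its area is 5.23.

5.23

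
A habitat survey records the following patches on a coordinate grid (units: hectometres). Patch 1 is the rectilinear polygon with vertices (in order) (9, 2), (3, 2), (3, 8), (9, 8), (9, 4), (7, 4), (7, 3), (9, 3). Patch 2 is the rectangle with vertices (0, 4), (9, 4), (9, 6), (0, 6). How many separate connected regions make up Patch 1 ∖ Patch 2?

2

Patch 1 ∖ Patch 2 splits into 2 disjoint pieces (area 10, area 12).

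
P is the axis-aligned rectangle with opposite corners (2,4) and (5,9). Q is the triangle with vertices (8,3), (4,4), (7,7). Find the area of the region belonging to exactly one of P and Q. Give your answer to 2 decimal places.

|P| = 15, |Q| = 7.5, |P∩Q| = 0.5.
|P △ Q| = |P| + |Q| − 2·|P∩Q| = 15 + 7.5 − 1 = 21.50.

21.50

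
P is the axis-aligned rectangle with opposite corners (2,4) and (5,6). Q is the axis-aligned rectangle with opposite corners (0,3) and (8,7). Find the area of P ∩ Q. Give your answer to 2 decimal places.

|P∩Q|: x∈[2,5], y∈[4,6] → 3·2 = 6.

6.00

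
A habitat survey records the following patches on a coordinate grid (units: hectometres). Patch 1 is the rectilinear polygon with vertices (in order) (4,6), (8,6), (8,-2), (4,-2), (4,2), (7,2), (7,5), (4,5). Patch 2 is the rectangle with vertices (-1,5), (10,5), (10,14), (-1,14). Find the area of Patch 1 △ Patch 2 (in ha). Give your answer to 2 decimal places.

|Patch 1| = 23, |Patch 2| = 99, |Patch 1∩Patch 2| = 4.
|Patch 1 △ Patch 2| = |Patch 1| + |Patch 2| − 2·|Patch 1∩Patch 2| = 23 + 99 − 8 = 114.00.

114.00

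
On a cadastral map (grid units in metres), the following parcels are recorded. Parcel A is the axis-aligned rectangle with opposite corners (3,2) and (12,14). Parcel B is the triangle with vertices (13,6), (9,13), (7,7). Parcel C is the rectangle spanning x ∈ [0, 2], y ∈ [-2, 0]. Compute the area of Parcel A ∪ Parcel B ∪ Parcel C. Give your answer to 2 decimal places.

By inclusion–exclusion:
Individual areas: |Parcel A| = 108, |Parcel B| = 19, |Parcel C| = 4.
|Parcel A∩Parcel B| = 18.2083.
|Parcel A∩Parcel C| = 0 (no overlap).
|Parcel B∩Parcel C| = 0.
|Parcel A∩Parcel B∩Parcel C| = 0.
|Parcel A ∪ Parcel B ∪ Parcel C| = 131 − 18.2083 + 0 = 112.79.

112.79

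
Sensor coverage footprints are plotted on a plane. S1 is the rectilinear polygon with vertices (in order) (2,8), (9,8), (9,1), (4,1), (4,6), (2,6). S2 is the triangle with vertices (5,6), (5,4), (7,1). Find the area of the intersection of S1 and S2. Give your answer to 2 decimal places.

The intersection is the polygon with vertices (5,4), (5,6), (7,1).
By the shoelace formula its area is 2.00.

2.00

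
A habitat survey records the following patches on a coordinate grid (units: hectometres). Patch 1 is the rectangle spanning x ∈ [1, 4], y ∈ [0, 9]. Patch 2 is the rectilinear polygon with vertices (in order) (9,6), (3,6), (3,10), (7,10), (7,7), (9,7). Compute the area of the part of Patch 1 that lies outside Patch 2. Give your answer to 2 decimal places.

|Patch 1| = 27, |Patch 1∩Patch 2| = 3.
|Patch 1 ∖ Patch 2| = |Patch 1| − |Patch 1∩Patch 2| = 27 − 3 = 24.00.

24.00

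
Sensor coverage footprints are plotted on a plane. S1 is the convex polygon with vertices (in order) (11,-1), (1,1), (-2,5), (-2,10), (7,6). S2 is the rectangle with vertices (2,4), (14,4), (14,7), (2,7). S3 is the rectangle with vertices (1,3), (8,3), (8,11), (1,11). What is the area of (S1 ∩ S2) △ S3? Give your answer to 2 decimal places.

|S1 ∩ S2| = 15.0179.
|(S1 ∩ S2) ∩ S3| = 15.
|(S1 ∩ S2) △ S3| = 15.0179 + 56 − 30 = 41.02.

41.02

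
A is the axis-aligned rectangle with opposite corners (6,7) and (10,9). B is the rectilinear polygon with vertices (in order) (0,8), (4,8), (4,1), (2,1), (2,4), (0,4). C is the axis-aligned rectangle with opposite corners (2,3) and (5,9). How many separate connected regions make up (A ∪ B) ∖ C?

(A ∪ B) ∖ C splits into 3 disjoint pieces (area 8, area 8, area 4).

3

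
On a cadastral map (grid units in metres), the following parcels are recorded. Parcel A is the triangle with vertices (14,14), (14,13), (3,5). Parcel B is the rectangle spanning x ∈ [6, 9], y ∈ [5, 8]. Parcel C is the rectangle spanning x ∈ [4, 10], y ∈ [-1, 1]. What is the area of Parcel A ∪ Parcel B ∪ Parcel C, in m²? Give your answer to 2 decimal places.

By inclusion–exclusion:
Individual areas: |Parcel A| = 5.5, |Parcel B| = 9, |Parcel C| = 12.
|Parcel A∩Parcel B| = 0.2784.
|Parcel A∩Parcel C| = 0.
|Parcel B∩Parcel C| = 0 (no overlap).
|Parcel A∩Parcel B∩Parcel C| = 0.
|Parcel A ∪ Parcel B ∪ Parcel C| = 26.5 − 0.2784 + 0 = 26.22.

26.22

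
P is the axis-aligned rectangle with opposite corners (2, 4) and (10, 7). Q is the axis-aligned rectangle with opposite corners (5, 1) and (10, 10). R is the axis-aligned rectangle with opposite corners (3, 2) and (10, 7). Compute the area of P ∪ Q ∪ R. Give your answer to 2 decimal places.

By inclusion–exclusion:
Individual areas: |P| = 24, |Q| = 45, |R| = 35.
|P∩Q|: x∈[5,10], y∈[4,7] → 5·3 = 15.
|P∩R|: x∈[3,10], y∈[4,7] → 7·3 = 21.
|Q∩R|: x∈[5,10], y∈[2,7] → 5·5 = 25.
|P∩Q∩R| = 15.
|P ∪ Q ∪ R| = 104 − 61 + 15 = 58.00.

58.00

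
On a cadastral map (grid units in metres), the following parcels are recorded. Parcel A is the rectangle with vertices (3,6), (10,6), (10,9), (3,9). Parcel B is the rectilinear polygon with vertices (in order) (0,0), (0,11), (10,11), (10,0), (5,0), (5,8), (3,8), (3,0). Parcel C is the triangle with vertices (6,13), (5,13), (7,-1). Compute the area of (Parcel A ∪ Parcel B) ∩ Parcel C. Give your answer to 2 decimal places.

The region (Parcel A ∪ Parcel B) ∩ Parcel C is the polygon with vertices (6.857,0), (5.286,11), (6.143,11), (6.929,0).
By the shoelace formula its area is 5.11.

5.11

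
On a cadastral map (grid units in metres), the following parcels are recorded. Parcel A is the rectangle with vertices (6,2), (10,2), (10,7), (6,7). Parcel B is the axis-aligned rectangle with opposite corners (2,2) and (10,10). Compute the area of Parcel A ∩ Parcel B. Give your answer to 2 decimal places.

20.00

|Parcel A∩Parcel B|: x∈[6,10], y∈[2,7] → 4·5 = 20.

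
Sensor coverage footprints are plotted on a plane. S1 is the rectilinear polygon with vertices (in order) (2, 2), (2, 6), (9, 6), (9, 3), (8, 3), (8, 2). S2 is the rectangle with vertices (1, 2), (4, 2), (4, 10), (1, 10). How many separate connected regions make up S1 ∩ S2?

1

S1 ∩ S2 is a single connected region.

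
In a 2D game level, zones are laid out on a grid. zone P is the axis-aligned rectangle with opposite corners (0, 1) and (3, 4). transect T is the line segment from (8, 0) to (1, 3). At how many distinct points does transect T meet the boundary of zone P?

1

The segment meets the boundary at (3,2.143).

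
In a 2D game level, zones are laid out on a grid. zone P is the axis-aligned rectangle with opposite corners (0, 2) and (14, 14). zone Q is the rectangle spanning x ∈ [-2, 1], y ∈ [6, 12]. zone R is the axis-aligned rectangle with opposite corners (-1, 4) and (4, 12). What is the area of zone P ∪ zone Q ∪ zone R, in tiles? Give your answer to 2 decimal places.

By inclusion–exclusion:
Individual areas: |zone P| = 168, |zone Q| = 18, |zone R| = 40.
|zone P∩zone Q|: x∈[0,1], y∈[6,12] → 1·6 = 6.
|zone P∩zone R|: x∈[0,4], y∈[4,12] → 4·8 = 32.
|zone Q∩zone R|: x∈[-1,1], y∈[6,12] → 2·6 = 12.
|zone P∩zone Q∩zone R| = 6.
|zone P ∪ zone Q ∪ zone R| = 226 − 50 + 6 = 182.00.

182.00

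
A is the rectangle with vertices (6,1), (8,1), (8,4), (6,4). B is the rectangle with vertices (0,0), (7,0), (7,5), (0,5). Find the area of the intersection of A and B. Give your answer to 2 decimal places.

|A∩B|: x∈[6,7], y∈[1,4] → 1·3 = 3.

3.00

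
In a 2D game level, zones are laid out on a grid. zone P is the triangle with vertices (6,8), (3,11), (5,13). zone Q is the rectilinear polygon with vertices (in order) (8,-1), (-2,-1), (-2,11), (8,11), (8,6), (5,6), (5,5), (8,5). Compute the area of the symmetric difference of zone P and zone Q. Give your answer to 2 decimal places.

115.80

|zone P| = 6, |zone Q| = 117, |zone P∩zone Q| = 3.6.
|zone P △ zone Q| = |zone P| + |zone Q| − 2·|zone P∩zone Q| = 6 + 117 − 7.2 = 115.80.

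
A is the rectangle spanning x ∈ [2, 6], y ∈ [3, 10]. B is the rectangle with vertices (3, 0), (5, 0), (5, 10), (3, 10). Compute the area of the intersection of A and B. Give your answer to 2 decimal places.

14.00

|A∩B|: x∈[3,5], y∈[3,10] → 2·7 = 14.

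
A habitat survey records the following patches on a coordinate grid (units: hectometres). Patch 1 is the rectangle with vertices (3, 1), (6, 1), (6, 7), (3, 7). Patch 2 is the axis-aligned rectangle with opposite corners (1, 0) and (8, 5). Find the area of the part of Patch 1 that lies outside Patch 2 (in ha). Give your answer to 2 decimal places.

|Patch 1∩Patch 2|: x∈[3,6], y∈[1,5] → 3·4 = 12.
|Patch 1| = 18.
|Patch 1 ∖ Patch 2| = |Patch 1| − |Patch 1∩Patch 2| = 18 − 12 = 6.00.

6.00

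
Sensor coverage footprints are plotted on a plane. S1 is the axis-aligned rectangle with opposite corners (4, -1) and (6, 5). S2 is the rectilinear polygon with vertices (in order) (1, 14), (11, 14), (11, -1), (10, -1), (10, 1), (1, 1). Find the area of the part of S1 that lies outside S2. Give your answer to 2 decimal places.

4.00

|S1| = 12, |S1∩S2| = 8.
|S1 ∖ S2| = |S1| − |S1∩S2| = 12 − 8 = 4.00.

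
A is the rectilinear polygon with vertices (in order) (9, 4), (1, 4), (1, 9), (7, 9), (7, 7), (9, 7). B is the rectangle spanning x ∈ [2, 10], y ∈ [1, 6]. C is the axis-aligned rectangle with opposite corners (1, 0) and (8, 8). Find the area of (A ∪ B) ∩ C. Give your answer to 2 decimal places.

The region (A ∪ B) ∩ C is the polygon with vertices (1,8), (7,8), (7,7), (8,7), (8,1), (2,1), (2,4), (1,4).
By the shoelace formula its area is 45.00.

45.00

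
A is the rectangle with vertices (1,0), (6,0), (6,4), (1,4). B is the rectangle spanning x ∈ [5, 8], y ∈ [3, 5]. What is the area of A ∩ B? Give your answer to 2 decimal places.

|A∩B|: x∈[5,6], y∈[3,4] → 1·1 = 1.

1.00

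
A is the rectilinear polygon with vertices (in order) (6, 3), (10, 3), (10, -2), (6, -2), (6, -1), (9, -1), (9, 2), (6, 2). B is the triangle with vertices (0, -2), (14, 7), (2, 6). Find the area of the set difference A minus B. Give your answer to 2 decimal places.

10.00

|A| = 11, |A∩B| = 1.
|A ∖ B| = |A| − |A∩B| = 11 − 1 = 10.00.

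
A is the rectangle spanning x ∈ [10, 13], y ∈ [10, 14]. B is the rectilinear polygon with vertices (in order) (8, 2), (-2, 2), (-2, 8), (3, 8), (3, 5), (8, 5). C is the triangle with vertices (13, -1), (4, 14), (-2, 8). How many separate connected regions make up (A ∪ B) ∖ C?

(A ∪ B) ∖ C splits into 2 disjoint pieces (area 12, area 30).

2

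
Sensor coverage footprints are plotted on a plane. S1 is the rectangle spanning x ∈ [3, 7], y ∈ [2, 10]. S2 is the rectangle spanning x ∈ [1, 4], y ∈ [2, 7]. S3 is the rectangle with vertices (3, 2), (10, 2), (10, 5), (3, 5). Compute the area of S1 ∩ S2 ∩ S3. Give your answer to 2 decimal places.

The intersection is the polygon with vertices (4,2), (3,2), (3,5), (4,5).
By the shoelace formula its area is 3.00.

3.00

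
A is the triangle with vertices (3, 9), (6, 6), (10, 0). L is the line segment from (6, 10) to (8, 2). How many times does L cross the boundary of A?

The segment meets the boundary at (7.789,2.842), (7.6,3.6).

2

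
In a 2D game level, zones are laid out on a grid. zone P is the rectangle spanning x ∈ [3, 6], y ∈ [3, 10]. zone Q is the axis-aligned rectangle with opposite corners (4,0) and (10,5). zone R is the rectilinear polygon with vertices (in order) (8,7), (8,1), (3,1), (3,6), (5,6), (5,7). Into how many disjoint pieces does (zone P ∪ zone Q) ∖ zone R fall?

2

(zone P ∪ zone Q) ∖ zone R splits into 2 disjoint pieces (area 11, area 14).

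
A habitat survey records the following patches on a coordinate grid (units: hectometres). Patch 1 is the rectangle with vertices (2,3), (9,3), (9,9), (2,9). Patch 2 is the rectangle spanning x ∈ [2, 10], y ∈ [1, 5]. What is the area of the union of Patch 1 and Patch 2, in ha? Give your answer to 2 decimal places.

By inclusion–exclusion:
Individual areas: |Patch 1| = 42, |Patch 2| = 32.
|Patch 1∩Patch 2|: x∈[2,9], y∈[3,5] → 7·2 = 14.
|Patch 1 ∪ Patch 2| = 74 − 14 = 60.00.

60.00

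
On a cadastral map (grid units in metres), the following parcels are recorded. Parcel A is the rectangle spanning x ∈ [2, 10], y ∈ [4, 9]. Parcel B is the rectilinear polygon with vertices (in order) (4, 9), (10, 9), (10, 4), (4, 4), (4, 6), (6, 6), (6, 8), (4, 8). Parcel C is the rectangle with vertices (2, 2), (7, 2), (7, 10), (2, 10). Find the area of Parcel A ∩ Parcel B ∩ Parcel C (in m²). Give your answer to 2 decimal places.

The intersection is the polygon with vertices (4,4), (4,6), (6,6), (6,8), (4,8), (4,9), (7,9), (7,4).
By the shoelace formula its area is 11.00.

11.00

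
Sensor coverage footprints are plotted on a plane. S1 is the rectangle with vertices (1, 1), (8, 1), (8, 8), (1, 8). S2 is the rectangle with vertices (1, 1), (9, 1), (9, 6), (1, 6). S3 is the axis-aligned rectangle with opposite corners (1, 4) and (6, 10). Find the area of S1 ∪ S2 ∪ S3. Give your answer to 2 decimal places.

By inclusion–exclusion:
Individual areas: |S1| = 49, |S2| = 40, |S3| = 30.
|S1∩S2|: x∈[1,8], y∈[1,6] → 7·5 = 35.
|S1∩S3|: x∈[1,6], y∈[4,8] → 5·4 = 20.
|S2∩S3|: x∈[1,6], y∈[4,6] → 5·2 = 10.
|S1∩S2∩S3| = 10.
|S1 ∪ S2 ∪ S3| = 119 − 65 + 10 = 64.00.

64.00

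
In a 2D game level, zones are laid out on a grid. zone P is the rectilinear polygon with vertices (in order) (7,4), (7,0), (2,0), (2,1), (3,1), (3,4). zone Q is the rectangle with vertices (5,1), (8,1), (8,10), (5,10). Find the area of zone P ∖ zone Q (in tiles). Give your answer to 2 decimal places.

|zone P| = 17, |zone P∩zone Q| = 6.
|zone P ∖ zone Q| = |zone P| − |zone P∩zone Q| = 17 − 6 = 11.00.

11.00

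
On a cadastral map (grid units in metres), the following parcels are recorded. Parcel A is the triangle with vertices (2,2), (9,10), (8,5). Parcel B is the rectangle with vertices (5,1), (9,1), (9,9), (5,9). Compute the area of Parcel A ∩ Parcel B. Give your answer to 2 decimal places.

10.27

The intersection is the polygon with vertices (8.125,9), (8.8,9), (8,5), (5,3.5), (5,5.429).
By the shoelace formula its area is 10.27.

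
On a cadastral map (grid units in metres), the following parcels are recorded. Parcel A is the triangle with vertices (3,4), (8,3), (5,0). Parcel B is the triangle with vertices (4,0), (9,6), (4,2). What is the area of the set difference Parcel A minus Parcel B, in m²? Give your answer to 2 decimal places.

|Parcel A| = 9, |Parcel A∩Parcel B| = 2.9121.
|Parcel A ∖ Parcel B| = |Parcel A| − |Parcel A∩Parcel B| = 9 − 2.9121 = 6.09.

6.09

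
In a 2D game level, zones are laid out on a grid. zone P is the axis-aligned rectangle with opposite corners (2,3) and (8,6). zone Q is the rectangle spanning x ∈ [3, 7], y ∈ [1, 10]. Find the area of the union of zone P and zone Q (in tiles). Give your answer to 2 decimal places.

By inclusion–exclusion:
Individual areas: |zone P| = 18, |zone Q| = 36.
|zone P∩zone Q|: x∈[3,7], y∈[3,6] → 4·3 = 12.
|zone P ∪ zone Q| = 54 − 12 = 42.00.

42.00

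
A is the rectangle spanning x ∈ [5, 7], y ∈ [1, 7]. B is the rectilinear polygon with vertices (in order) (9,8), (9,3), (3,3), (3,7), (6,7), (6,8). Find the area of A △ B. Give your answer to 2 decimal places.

|A| = 12, |B| = 27, |A∩B| = 8.
|A △ B| = |A| + |B| − 2·|A∩B| = 12 + 27 − 16 = 23.00.

23.00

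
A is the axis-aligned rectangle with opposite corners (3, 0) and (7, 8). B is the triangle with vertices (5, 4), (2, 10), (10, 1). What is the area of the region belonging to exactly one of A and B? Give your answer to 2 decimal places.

27.78

|A| = 32, |B| = 10.5, |A∩B| = 7.3597.
|A △ B| = |A| + |B| − 2·|A∩B| = 32 + 10.5 − 14.7194 = 27.78.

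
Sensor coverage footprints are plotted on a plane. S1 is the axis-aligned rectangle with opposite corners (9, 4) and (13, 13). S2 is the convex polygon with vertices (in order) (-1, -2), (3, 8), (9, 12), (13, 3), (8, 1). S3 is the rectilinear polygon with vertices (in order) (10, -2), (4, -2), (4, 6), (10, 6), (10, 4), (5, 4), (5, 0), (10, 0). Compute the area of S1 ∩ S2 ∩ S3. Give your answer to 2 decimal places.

2.00

The intersection is the polygon with vertices (9,6), (10,6), (10,4), (9,4).
By the shoelace formula its area is 2.00.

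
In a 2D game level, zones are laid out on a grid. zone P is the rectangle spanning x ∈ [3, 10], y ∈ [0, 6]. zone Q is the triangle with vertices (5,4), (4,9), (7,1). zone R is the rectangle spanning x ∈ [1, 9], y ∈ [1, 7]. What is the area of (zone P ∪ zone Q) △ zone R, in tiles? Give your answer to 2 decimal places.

|zone P ∪ zone Q| = 42.7875.
|(zone P ∪ zone Q) ∩ zone R| = 30.4375.
|(zone P ∪ zone Q) △ zone R| = 42.7875 + 48 − 60.875 = 29.91.

29.91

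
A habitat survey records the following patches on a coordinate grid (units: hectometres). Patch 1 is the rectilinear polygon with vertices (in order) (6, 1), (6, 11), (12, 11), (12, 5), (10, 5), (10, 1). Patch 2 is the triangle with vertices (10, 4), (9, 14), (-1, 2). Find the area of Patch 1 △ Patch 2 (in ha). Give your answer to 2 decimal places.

|Patch 1| = 52, |Patch 2| = 56, |Patch 1∩Patch 2| = 26.8545.
|Patch 1 △ Patch 2| = |Patch 1| + |Patch 2| − 2·|Patch 1∩Patch 2| = 52 + 56 − 53.7091 = 54.29.

54.29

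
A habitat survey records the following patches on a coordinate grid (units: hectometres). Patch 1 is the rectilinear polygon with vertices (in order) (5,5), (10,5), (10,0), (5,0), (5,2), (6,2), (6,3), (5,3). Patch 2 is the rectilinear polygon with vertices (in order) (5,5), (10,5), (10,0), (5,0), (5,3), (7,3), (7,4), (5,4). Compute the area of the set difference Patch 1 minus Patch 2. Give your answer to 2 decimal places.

|Patch 1| = 24, |Patch 1∩Patch 2| = 22.
|Patch 1 ∖ Patch 2| = |Patch 1| − |Patch 1∩Patch 2| = 24 − 22 = 2.00.

2.00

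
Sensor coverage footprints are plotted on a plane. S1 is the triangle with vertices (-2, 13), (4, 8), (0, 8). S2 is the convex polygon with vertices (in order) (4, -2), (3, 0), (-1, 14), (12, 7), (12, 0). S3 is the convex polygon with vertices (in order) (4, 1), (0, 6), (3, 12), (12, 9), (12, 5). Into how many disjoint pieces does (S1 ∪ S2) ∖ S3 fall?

2

(S1 ∪ S2) ∖ S3 splits into 2 disjoint pieces (area 14.702, area 35.75).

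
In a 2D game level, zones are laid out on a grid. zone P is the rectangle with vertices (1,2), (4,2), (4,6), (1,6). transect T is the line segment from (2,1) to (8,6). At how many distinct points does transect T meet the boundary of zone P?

The segment meets the boundary at (4,2.667), (3.2,2).

2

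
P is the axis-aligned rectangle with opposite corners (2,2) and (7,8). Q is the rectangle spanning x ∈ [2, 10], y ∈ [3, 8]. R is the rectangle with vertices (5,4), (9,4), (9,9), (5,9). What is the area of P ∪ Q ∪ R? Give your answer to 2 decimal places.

49.00

By inclusion–exclusion:
Individual areas: |P| = 30, |Q| = 40, |R| = 20.
|P∩Q|: x∈[2,7], y∈[3,8] → 5·5 = 25.
|P∩R|: x∈[5,7], y∈[4,8] → 2·4 = 8.
|Q∩R|: x∈[5,9], y∈[4,8] → 4·4 = 16.
|P∩Q∩R| = 8.
|P ∪ Q ∪ R| = 90 − 49 + 8 = 49.00.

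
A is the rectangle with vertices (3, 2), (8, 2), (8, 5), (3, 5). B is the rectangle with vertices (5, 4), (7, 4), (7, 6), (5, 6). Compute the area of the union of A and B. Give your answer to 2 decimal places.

17.00

By inclusion–exclusion:
Individual areas: |A| = 15, |B| = 4.
|A∩B|: x∈[5,7], y∈[4,5] → 2·1 = 2.
|A ∪ B| = 19 − 2 = 17.00.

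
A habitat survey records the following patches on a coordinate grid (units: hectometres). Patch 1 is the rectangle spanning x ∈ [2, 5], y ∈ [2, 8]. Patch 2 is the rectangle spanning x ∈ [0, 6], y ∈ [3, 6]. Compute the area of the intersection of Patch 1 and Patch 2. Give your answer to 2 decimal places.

|Patch 1∩Patch 2|: x∈[2,5], y∈[3,6] → 3·3 = 9.

9.00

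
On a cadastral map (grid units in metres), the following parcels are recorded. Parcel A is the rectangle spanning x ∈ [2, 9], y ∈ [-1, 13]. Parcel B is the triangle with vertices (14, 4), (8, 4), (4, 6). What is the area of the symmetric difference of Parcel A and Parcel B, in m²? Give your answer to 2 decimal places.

|Parcel A| = 98, |Parcel B| = 6, |Parcel A∩Parcel B| = 3.5.
|Parcel A △ Parcel B| = |Parcel A| + |Parcel B| − 2·|Parcel A∩Parcel B| = 98 + 6 − 7 = 97.00.

97.00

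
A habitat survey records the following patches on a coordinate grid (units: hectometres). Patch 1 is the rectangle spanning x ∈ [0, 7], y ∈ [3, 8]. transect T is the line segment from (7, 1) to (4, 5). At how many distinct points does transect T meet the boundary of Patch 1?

The segment meets the boundary at (5.5,3).

1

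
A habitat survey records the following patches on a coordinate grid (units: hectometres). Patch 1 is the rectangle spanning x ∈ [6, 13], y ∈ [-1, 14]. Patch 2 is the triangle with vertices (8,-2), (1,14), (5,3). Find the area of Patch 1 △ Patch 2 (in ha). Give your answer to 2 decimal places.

109.19

|Patch 1| = 105, |Patch 2| = 6.5, |Patch 1∩Patch 2| = 1.1568.
|Patch 1 △ Patch 2| = |Patch 1| + |Patch 2| − 2·|Patch 1∩Patch 2| = 105 + 6.5 − 2.3137 = 109.19.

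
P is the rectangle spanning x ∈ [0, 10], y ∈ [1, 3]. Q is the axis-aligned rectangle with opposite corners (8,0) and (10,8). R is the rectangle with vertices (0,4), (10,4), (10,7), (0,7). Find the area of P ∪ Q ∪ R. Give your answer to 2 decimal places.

By inclusion–exclusion:
Individual areas: |P| = 20, |Q| = 16, |R| = 30.
|P∩Q|: x∈[8,10], y∈[1,3] → 2·2 = 4.
|P∩R| = 0 (no overlap).
|Q∩R|: x∈[8,10], y∈[4,7] → 2·3 = 6.
|P∩Q∩R| = 0.
|P ∪ Q ∪ R| = 66 − 10 + 0 = 56.00.

56.00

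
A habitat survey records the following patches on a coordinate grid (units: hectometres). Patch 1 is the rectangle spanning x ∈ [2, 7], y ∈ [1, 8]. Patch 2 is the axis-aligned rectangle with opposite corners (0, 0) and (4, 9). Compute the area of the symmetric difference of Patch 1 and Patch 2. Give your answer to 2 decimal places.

|Patch 1∩Patch 2|: x∈[2,4], y∈[1,8] → 2·7 = 14.
|Patch 1 △ Patch 2| = |Patch 1| + |Patch 2| − 2·|Patch 1∩Patch 2| = 35 + 36 − 28 = 43.00.

43.00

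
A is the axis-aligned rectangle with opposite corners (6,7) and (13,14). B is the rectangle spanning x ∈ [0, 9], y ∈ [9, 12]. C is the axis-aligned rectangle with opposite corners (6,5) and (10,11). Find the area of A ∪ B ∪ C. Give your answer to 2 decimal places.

75.00

By inclusion–exclusion:
Individual areas: |A| = 49, |B| = 27, |C| = 24.
|A∩B|: x∈[6,9], y∈[9,12] → 3·3 = 9.
|A∩C|: x∈[6,10], y∈[7,11] → 4·4 = 16.
|B∩C|: x∈[6,9], y∈[9,11] → 3·2 = 6.
|A∩B∩C| = 6.
|A ∪ B ∪ C| = 100 − 31 + 6 = 75.00.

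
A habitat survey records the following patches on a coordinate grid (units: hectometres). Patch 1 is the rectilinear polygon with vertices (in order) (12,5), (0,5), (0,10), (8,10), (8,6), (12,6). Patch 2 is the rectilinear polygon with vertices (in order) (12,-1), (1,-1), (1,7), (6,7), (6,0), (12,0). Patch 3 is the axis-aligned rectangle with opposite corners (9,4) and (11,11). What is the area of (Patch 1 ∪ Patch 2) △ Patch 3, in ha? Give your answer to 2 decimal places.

90.00

|Patch 1 ∪ Patch 2| = 80.
|(Patch 1 ∪ Patch 2) ∩ Patch 3| = 2.
|(Patch 1 ∪ Patch 2) △ Patch 3| = 80 + 14 − 4 = 90.00.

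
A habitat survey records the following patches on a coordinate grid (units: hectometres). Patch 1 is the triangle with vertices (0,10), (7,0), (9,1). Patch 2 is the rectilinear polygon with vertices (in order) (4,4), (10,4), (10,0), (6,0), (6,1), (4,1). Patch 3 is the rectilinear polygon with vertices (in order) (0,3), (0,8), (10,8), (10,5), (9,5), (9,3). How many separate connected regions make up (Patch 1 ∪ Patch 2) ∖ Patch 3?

2

(Patch 1 ∪ Patch 2) ∖ Patch 3 splits into 2 disjoint pieces (area 0.6, area 17).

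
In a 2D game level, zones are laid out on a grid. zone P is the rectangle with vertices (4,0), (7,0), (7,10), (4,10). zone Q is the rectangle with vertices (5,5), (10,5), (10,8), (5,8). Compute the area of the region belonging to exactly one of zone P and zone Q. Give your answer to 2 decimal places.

33.00

|zone P∩zone Q|: x∈[5,7], y∈[5,8] → 2·3 = 6.
|zone P △ zone Q| = |zone P| + |zone Q| − 2·|zone P∩zone Q| = 30 + 15 − 12 = 33.00.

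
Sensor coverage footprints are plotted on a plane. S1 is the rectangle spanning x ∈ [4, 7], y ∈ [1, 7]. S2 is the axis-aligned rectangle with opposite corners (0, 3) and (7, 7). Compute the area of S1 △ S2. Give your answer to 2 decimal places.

|S1∩S2|: x∈[4,7], y∈[3,7] → 3·4 = 12.
|S1 △ S2| = |S1| + |S2| − 2·|S1∩S2| = 18 + 28 − 24 = 22.00.

22.00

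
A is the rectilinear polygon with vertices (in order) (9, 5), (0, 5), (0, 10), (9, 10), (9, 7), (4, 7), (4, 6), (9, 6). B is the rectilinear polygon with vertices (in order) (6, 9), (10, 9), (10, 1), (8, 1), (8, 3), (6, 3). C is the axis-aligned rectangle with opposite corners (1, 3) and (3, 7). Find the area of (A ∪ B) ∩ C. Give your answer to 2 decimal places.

4.00

The region (A ∪ B) ∩ C is the polygon with vertices (1,5), (1,7), (3,7), (3,5).
By the shoelace formula its area is 4.00.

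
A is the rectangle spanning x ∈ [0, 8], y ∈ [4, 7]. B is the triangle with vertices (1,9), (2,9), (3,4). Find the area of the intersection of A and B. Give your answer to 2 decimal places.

The intersection is the polygon with vertices (2.4,7), (3,4), (1.8,7).
By the shoelace formula its area is 0.90.

0.90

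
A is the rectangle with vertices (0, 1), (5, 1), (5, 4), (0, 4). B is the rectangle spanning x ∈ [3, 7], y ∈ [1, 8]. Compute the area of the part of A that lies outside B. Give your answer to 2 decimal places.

|A∩B|: x∈[3,5], y∈[1,4] → 2·3 = 6.
|A| = 15.
|A ∖ B| = |A| − |A∩B| = 15 − 6 = 9.00.

9.00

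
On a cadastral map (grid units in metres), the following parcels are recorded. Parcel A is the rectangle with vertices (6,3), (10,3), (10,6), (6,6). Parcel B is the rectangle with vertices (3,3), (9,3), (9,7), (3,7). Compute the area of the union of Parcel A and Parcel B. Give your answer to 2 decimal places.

27.00

By inclusion–exclusion:
Individual areas: |Parcel A| = 12, |Parcel B| = 24.
|Parcel A∩Parcel B|: x∈[6,9], y∈[3,6] → 3·3 = 9.
|Parcel A ∪ Parcel B| = 36 − 9 = 27.00.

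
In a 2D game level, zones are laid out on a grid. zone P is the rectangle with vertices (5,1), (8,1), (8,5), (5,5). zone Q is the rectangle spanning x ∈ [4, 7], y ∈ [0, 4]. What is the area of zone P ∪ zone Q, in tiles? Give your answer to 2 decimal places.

18.00

By inclusion–exclusion:
Individual areas: |zone P| = 12, |zone Q| = 12.
|zone P∩zone Q|: x∈[5,7], y∈[1,4] → 2·3 = 6.
|zone P ∪ zone Q| = 24 − 6 = 18.00.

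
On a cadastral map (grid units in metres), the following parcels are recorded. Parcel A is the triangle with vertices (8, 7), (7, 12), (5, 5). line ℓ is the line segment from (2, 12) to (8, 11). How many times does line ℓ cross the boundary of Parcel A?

2

The segment meets the boundary at (7.172,11.138), (6.773,11.205).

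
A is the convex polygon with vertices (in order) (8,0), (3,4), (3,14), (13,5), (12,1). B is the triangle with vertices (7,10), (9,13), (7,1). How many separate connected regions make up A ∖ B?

1

A ∖ B is a single connected region.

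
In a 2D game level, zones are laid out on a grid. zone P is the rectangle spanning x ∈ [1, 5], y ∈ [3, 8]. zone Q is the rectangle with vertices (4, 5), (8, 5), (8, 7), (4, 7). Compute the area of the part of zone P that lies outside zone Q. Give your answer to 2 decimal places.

|zone P∩zone Q|: x∈[4,5], y∈[5,7] → 1·2 = 2.
|zone P| = 20.
|zone P ∖ zone Q| = |zone P| − |zone P∩zone Q| = 20 − 2 = 18.00.

18.00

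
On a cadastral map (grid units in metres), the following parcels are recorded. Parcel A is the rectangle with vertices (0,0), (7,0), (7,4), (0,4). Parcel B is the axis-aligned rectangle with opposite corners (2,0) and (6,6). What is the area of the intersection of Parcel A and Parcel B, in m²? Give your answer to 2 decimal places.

|Parcel A∩Parcel B|: x∈[2,6], y∈[0,4] → 4·4 = 16.

16.00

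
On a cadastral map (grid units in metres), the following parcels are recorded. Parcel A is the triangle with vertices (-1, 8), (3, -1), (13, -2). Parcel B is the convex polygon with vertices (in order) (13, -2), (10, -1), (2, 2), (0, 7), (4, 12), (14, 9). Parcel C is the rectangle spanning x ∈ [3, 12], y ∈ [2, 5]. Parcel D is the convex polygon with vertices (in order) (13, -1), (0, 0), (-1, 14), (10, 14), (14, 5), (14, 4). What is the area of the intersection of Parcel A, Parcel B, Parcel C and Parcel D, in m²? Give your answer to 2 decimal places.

The intersection is the polygon with vertices (3,2), (3,5), (3.2,5), (7.4,2).
By the shoelace formula its area is 6.90.

6.90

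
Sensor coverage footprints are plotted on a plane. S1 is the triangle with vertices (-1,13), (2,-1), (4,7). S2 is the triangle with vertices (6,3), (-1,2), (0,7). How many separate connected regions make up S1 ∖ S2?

S1 ∖ S2 splits into 2 disjoint pieces (area 15.6825, area 2.7459).

2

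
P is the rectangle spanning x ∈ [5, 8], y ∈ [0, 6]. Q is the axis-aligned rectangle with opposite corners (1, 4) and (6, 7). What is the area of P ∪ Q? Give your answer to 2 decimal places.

By inclusion–exclusion:
Individual areas: |P| = 18, |Q| = 15.
|P∩Q|: x∈[5,6], y∈[4,6] → 1·2 = 2.
|P ∪ Q| = 33 − 2 = 31.00.

31.00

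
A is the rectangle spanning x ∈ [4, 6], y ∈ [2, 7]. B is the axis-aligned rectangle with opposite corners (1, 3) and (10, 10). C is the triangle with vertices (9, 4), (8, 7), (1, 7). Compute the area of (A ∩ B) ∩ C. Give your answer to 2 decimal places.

The region (A ∩ B) ∩ C is the polygon with vertices (6,7), (6,5.125), (4,5.875), (4,7).
By the shoelace formula its area is 3.00.

3.00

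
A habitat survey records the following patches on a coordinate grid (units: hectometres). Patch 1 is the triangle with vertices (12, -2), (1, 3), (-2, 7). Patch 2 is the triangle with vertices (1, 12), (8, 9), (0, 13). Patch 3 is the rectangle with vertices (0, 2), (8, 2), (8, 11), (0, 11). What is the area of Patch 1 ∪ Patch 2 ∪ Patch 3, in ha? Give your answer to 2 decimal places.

By inclusion–exclusion:
Individual areas: |Patch 1| = 14.5, |Patch 2| = 2, |Patch 3| = 72.
|Patch 1∩Patch 2| = 0.
|Patch 1∩Patch 3| = 7.9635.
|Patch 2∩Patch 3| = 0.6667.
|Patch 1∩Patch 2∩Patch 3| = 0.
|Patch 1 ∪ Patch 2 ∪ Patch 3| = 88.5 − 8.6302 + 0 = 79.87.

79.87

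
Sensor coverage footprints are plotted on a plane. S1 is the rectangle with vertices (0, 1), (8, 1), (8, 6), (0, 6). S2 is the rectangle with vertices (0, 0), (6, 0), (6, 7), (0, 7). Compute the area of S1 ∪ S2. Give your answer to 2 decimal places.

By inclusion–exclusion:
Individual areas: |S1| = 40, |S2| = 42.
|S1∩S2|: x∈[0,6], y∈[1,6] → 6·5 = 30.
|S1 ∪ S2| = 82 − 30 = 52.00.

52.00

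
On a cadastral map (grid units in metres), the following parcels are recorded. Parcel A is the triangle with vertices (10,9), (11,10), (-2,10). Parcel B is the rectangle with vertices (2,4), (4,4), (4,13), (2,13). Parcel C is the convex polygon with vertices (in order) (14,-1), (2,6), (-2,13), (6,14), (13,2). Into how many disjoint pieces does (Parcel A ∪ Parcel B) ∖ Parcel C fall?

3

(Parcel A ∪ Parcel B) ∖ Parcel C splits into 3 disjoint pieces (area 1.8236, area 2.8333, area 0.1286).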